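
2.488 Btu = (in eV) 1.638e+22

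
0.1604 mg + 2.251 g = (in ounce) 0.07941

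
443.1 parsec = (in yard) 1.495e+19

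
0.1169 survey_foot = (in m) 0.03563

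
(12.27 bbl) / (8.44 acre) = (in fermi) 5.711e+10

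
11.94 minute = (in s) 716.4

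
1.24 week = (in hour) 208.3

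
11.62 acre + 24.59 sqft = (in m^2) 4.703e+04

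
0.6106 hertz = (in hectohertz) 0.006106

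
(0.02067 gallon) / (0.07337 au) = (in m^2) 7.129e-15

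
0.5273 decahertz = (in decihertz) 52.73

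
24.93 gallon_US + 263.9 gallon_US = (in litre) 1093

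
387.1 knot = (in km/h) 716.9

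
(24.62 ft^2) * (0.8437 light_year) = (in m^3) 1.826e+16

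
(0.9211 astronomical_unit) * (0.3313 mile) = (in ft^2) 7.908e+14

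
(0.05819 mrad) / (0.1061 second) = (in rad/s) 0.0005484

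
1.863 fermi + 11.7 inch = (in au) 1.987e-12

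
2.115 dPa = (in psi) 3.068e-05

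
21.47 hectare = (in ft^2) 2.311e+06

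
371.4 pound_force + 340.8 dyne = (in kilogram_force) 168.5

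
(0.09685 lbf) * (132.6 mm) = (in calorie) 0.01365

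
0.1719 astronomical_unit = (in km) 2.572e+07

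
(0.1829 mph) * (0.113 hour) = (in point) 9.428e+04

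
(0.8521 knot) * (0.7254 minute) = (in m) 19.08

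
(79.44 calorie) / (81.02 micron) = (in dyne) 4.102e+11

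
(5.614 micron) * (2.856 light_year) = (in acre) 3.748e+07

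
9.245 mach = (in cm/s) 3.148e+05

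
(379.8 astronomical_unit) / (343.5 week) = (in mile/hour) 6.118e+05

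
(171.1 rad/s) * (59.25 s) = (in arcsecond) 2.091e+09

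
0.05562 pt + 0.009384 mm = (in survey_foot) 9.516e-05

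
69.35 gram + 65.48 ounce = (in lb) 4.245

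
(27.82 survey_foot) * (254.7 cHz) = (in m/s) 21.6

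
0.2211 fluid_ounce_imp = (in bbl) 3.951e-05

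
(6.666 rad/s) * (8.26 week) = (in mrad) 3.33e+10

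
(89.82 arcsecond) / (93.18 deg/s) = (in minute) 4.463e-06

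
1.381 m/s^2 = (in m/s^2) 1.381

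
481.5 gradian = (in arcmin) 2.6e+04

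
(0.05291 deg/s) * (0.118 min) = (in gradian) 0.4162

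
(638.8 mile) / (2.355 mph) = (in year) 0.03096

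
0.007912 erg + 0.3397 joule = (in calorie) 0.08119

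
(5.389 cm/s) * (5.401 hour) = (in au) 7.004e-09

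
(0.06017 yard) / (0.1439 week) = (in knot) 1.229e-06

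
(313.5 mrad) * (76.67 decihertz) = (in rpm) 22.95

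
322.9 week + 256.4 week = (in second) 3.504e+08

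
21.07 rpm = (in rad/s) 2.206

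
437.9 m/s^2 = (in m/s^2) 437.9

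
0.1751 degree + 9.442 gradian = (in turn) 0.02409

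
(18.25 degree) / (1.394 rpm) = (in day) 2.525e-05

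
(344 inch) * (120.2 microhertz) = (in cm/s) 0.105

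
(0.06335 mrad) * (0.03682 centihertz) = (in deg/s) 1.336e-06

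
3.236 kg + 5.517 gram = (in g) 3242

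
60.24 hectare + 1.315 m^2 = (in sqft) 6.484e+06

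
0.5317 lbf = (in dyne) 2.365e+05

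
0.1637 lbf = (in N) 0.7282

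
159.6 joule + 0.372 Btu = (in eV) 3.446e+21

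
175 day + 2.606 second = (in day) 175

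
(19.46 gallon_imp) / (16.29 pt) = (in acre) 0.003804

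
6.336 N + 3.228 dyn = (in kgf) 0.6461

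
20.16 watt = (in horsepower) 0.02704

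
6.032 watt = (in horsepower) 0.008089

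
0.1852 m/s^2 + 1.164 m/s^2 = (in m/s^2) 1.349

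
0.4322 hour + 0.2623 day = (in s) 2.422e+04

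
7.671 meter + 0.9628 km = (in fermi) 9.705e+17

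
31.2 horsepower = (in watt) 2.327e+04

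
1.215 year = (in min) 6.386e+05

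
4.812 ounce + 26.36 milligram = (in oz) 4.813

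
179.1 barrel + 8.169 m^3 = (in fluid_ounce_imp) 1.29e+06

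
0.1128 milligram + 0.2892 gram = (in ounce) 0.01021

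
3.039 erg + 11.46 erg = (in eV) 9.05e+12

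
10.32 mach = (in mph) 7861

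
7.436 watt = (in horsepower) 0.009972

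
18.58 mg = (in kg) 1.858e-05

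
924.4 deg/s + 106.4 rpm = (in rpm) 260.5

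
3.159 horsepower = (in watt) 2356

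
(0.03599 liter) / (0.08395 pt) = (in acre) 0.0003003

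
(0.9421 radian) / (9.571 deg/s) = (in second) 5.64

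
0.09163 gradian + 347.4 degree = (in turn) 0.9652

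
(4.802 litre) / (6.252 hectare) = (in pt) 0.0002177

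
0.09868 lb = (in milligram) 4.476e+04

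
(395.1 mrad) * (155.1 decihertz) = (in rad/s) 6.128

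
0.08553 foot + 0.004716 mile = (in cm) 761.6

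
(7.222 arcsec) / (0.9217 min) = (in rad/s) 6.331e-07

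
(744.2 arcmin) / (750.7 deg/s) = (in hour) 4.59e-06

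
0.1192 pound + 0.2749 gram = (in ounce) 1.917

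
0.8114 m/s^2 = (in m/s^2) 0.8114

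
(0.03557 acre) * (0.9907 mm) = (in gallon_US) 37.67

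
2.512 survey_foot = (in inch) 30.14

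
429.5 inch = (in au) 7.292e-11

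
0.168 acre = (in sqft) 7318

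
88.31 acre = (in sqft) 3.847e+06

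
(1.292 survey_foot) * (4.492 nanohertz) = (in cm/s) 1.769e-07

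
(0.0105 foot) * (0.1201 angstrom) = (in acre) 9.498e-18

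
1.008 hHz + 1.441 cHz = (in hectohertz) 1.008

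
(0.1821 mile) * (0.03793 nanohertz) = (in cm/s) 1.112e-06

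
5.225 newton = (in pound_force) 1.175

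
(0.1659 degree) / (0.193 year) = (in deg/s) 2.726e-08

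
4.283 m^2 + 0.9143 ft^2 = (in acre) 0.001079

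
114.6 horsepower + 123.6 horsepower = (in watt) 1.776e+05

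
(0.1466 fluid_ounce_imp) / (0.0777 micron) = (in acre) 0.01325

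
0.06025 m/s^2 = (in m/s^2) 0.06025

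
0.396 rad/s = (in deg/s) 22.69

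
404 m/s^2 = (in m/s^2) 404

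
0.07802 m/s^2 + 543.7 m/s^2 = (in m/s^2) 543.8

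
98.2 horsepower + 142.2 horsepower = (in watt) 1.793e+05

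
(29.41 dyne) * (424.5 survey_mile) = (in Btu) 0.1904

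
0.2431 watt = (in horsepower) 0.000326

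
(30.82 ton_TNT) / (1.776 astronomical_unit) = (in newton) 0.4854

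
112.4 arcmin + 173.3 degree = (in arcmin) 1.051e+04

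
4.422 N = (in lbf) 0.9941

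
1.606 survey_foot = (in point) 1388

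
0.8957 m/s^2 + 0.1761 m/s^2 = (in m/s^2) 1.072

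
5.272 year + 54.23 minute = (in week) 274.9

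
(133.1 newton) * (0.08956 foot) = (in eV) 2.268e+19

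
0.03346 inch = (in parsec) 2.754e-20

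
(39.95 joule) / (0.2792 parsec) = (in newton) 4.637e-15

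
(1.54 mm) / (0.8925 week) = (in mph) 6.382e-09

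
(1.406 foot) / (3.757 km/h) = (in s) 0.4106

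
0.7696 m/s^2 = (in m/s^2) 0.7696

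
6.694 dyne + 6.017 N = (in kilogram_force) 0.6136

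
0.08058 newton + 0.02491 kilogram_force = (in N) 0.3249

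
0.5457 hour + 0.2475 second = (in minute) 32.75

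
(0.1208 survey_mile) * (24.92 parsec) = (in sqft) 1.609e+21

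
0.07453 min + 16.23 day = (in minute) 2.337e+04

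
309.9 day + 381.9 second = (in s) 2.678e+07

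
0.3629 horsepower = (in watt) 270.6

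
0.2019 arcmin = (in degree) 0.003365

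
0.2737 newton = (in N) 0.2737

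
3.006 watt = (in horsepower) 0.004031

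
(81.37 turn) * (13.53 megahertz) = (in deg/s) 3.963e+11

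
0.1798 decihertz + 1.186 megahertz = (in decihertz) 1.186e+07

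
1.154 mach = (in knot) 763.8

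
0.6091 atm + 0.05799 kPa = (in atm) 0.6097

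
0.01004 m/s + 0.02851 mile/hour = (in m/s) 0.02279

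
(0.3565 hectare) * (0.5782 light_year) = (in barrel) 1.227e+20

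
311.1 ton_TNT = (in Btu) 1.234e+09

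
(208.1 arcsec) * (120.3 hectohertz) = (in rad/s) 12.14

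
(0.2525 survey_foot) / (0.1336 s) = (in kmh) 2.074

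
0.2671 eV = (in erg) 4.279e-13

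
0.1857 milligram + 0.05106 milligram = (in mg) 0.2368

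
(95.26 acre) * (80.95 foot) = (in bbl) 5.983e+07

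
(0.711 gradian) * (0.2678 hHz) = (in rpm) 2.856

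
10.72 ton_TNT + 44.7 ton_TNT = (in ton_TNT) 55.42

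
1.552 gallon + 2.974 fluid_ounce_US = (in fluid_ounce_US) 201.6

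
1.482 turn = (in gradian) 592.8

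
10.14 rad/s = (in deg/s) 581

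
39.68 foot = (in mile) 0.007515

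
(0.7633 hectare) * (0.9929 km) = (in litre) 7.579e+09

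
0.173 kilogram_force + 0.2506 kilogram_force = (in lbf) 0.9339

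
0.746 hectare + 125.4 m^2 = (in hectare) 0.7585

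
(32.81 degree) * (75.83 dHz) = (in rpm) 41.47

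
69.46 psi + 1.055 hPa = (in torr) 3593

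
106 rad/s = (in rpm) 1012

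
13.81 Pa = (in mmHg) 0.1036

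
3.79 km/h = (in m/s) 1.053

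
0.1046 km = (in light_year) 1.106e-14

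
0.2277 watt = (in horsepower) 0.0003054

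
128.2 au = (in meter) 1.918e+13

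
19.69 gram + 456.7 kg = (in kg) 456.7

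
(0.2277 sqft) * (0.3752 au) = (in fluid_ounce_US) 4.015e+13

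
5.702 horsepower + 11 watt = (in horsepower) 5.717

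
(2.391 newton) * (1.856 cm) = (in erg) 4.438e+05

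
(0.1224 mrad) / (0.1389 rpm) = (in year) 2.668e-10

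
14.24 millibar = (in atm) 0.01405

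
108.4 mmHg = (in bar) 0.1445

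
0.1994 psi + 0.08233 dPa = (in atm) 0.01357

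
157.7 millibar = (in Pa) 1.577e+04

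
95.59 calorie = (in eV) 2.496e+21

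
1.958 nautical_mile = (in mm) 3.626e+06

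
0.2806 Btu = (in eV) 1.848e+21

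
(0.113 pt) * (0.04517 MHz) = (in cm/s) 180.1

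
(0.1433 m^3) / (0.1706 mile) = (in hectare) 5.219e-08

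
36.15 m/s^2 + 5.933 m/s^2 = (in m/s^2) 42.08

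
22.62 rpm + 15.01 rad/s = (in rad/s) 17.38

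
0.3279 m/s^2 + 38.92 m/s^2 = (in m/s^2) 39.25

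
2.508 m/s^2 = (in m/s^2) 2.508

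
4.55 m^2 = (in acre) 0.001124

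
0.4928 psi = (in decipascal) 3.398e+04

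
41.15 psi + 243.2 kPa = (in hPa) 5269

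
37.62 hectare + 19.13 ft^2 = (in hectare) 37.62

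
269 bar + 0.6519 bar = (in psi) 3911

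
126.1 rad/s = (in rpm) 1204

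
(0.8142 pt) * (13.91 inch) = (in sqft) 0.001092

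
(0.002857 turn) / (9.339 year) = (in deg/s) 3.492e-09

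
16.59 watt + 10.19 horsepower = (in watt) 7615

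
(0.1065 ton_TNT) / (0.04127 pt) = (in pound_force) 6.88e+12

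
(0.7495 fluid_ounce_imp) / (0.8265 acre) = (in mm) 6.367e-06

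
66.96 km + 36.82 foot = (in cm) 6.697e+06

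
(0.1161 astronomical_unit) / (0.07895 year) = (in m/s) 6976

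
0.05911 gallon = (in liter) 0.2238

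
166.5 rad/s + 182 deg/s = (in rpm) 1620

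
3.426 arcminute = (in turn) 0.0001586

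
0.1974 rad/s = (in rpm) 1.885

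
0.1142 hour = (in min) 6.852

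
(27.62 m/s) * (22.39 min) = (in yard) 4.058e+04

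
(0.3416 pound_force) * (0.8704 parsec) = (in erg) 4.081e+23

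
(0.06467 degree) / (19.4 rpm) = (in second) 0.0005556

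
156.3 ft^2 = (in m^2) 14.52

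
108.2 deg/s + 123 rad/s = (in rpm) 1193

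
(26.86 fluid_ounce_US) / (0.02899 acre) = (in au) 4.526e-17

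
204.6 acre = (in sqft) 8.912e+06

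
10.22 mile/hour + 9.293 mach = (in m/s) 3169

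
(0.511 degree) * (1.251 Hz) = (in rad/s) 0.01116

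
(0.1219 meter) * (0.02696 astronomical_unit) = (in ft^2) 5.292e+09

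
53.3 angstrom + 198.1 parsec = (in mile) 3.798e+15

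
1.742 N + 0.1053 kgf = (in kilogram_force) 0.2829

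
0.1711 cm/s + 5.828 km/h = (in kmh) 5.834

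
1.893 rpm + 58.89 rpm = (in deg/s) 364.7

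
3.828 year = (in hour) 3.353e+04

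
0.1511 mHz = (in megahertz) 1.511e-10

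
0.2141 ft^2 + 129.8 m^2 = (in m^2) 129.8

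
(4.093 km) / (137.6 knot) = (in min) 0.9637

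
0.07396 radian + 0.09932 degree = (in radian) 0.07569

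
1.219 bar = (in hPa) 1219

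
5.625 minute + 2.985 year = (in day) 1090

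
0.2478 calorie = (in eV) 6.471e+18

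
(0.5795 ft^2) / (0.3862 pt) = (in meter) 395.2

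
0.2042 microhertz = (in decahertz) 2.042e-08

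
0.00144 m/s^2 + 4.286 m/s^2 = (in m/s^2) 4.287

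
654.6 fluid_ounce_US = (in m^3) 0.01936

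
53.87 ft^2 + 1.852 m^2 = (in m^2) 6.857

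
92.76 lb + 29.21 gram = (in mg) 4.21e+07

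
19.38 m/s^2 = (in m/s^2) 19.38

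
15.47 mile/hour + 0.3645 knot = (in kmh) 25.57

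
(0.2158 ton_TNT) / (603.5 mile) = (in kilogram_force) 94.8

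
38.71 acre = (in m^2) 1.567e+05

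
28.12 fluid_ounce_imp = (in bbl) 0.005025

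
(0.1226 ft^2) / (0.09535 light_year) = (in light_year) 1.335e-33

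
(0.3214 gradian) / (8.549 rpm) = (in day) 6.527e-08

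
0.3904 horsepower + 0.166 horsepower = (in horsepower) 0.5564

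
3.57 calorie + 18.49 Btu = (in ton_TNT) 4.666e-06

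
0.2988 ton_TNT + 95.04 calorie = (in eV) 7.803e+27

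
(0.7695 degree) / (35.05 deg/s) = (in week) 3.63e-08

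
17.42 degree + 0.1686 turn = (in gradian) 86.8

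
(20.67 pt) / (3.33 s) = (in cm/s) 0.219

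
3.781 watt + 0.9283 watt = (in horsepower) 0.006315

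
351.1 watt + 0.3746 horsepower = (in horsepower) 0.8454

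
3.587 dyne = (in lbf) 8.064e-06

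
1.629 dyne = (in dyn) 1.629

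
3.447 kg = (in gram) 3447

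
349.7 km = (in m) 3.497e+05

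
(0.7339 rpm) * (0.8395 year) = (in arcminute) 6.995e+09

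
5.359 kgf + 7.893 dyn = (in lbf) 11.81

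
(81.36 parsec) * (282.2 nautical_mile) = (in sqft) 1.412e+25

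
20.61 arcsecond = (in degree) 0.005725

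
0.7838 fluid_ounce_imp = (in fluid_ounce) 0.753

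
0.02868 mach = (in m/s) 9.766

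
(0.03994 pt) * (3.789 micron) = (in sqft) 5.747e-10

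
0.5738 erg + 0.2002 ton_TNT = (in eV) 5.228e+27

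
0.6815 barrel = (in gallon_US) 28.62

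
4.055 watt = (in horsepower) 0.005438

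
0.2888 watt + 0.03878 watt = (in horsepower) 0.0004393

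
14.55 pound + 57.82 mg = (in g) 6600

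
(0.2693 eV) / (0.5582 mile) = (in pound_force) 1.08e-23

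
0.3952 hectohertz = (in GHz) 3.952e-08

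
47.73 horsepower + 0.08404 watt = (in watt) 3.559e+04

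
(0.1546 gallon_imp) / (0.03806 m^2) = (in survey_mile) 1.147e-05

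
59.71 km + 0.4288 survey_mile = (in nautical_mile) 32.61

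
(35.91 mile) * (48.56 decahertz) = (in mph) 6.278e+07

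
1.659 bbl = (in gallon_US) 69.68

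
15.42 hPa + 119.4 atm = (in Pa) 1.21e+07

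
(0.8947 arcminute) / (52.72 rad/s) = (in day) 5.714e-11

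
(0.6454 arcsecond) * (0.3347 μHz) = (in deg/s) 6e-11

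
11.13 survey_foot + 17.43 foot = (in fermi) 8.705e+15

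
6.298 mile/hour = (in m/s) 2.815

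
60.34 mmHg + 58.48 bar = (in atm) 57.79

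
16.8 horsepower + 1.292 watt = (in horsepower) 16.8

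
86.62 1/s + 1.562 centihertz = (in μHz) 8.664e+07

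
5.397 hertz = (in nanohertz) 5.397e+09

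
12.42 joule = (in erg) 1.242e+08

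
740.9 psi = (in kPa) 5108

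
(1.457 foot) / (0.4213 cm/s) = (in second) 105.4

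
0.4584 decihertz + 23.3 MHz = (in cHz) 2.33e+09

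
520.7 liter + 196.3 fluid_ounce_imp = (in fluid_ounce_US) 1.78e+04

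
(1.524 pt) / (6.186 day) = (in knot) 1.955e-09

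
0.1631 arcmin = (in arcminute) 0.1631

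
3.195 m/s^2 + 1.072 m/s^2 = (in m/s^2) 4.267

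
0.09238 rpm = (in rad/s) 0.009674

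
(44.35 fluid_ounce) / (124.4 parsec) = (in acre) 8.443e-26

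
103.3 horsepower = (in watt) 7.703e+04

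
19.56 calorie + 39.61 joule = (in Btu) 0.1151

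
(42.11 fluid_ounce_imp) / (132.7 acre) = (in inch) 8.772e-08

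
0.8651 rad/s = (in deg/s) 49.57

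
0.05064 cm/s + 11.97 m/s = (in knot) 23.27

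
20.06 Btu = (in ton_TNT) 5.058e-06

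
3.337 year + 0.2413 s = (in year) 3.337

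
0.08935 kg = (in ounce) 3.152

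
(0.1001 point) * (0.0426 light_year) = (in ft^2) 1.532e+11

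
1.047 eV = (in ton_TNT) 4.009e-29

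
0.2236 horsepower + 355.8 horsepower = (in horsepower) 356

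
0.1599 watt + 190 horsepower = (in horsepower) 190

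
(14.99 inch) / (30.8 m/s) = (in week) 2.044e-08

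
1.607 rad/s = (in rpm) 15.35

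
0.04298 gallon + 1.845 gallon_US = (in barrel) 0.04495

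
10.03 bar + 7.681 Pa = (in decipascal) 1.003e+07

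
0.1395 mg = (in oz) 4.921e-06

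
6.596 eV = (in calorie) 2.526e-19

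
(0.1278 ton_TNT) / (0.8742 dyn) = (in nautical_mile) 3.303e+10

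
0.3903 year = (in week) 20.35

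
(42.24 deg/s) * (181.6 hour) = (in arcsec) 9.941e+10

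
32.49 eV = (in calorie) 1.244e-18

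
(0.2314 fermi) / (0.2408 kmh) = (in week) 5.72e-21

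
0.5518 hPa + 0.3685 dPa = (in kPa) 0.05522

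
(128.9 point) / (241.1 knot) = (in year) 1.163e-11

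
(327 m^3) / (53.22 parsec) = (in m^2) 1.991e-16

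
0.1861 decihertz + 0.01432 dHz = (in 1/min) 1.203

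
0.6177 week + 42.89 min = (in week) 0.622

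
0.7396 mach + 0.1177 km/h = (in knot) 489.6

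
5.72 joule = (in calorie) 1.367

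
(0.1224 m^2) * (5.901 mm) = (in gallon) 0.1908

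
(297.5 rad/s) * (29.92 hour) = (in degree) 1.836e+09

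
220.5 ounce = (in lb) 13.78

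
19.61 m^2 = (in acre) 0.004846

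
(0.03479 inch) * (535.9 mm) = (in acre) 1.17e-07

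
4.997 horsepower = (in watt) 3726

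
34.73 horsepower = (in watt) 2.59e+04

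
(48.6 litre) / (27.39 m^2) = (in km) 1.774e-06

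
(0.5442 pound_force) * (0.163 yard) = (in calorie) 0.08623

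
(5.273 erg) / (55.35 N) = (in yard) 1.042e-08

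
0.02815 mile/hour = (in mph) 0.02815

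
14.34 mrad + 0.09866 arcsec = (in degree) 0.8216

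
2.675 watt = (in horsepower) 0.003587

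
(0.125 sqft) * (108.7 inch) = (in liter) 32.06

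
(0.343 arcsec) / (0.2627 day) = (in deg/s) 4.198e-09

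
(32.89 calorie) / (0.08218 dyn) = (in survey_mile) 1.04e+05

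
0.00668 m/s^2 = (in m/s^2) 0.00668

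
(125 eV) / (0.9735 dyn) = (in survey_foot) 6.749e-12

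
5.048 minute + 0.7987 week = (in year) 0.01533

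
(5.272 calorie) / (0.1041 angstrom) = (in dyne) 2.119e+17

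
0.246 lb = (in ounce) 3.936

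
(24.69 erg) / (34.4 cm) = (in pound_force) 1.614e-06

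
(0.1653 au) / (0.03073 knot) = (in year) 4.96e+04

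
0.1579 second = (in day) 1.828e-06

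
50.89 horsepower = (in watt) 3.795e+04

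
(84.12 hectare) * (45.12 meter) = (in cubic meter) 3.795e+07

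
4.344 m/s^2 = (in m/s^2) 4.344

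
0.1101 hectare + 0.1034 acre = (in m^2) 1519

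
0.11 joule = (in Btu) 0.0001043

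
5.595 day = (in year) 0.01533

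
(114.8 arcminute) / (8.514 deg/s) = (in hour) 6.242e-05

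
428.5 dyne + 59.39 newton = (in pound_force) 13.35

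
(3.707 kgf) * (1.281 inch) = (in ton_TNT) 2.827e-10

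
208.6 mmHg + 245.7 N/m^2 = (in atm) 0.2769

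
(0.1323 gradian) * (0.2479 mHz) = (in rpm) 4.92e-06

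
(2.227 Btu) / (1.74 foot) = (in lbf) 996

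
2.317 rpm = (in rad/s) 0.2426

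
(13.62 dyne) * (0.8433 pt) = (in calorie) 9.684e-09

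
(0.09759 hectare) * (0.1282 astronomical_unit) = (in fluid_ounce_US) 6.329e+17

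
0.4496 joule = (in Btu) 0.0004261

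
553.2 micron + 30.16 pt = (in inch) 0.4407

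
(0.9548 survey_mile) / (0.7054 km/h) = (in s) 7842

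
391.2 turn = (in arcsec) 5.07e+08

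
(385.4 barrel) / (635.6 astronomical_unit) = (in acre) 1.592e-16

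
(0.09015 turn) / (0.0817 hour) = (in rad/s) 0.001926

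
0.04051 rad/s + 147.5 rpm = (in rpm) 147.9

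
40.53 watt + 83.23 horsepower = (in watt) 6.211e+04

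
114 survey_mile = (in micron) 1.835e+11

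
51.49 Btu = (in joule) 5.432e+04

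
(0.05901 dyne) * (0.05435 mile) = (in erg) 516.1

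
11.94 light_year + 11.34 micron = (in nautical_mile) 6.099e+13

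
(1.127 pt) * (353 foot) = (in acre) 1.057e-05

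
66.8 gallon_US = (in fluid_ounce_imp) 8900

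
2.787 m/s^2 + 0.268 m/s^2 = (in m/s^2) 3.055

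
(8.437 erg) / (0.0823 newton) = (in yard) 1.121e-05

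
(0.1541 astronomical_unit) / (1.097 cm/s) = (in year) 6.664e+04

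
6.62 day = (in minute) 9533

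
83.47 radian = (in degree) 4782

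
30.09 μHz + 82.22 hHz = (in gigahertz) 8.222e-06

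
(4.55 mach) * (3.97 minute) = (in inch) 1.453e+07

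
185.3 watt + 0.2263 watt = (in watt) 185.5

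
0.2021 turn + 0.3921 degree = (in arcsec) 2.633e+05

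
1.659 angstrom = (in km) 1.659e-13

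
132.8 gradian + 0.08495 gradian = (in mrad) 2087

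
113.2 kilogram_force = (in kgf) 113.2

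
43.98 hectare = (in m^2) 4.398e+05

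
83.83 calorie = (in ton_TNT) 8.383e-08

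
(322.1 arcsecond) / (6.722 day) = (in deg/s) 1.541e-07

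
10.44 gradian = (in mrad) 164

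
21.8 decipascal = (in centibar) 0.00218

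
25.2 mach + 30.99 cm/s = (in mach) 25.2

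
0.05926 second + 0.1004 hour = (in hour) 0.1004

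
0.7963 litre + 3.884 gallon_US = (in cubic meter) 0.0155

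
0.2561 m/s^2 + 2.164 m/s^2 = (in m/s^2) 2.42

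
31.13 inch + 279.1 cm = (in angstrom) 3.582e+10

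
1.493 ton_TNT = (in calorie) 1.493e+09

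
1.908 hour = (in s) 6869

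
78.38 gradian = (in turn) 0.1959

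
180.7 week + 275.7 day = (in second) 1.331e+08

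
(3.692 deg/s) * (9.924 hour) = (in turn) 366.4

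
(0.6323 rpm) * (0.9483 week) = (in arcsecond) 7.833e+09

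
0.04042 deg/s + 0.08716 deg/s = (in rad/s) 0.002227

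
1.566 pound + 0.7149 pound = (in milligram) 1.035e+06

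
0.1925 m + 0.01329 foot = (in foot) 0.6449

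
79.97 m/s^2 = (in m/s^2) 79.97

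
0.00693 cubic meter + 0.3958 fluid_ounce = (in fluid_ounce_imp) 244.3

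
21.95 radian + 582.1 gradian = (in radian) 31.09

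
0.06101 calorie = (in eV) 1.593e+18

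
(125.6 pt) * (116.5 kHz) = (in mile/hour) 1.155e+04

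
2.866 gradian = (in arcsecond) 9286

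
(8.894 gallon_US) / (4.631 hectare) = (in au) 4.86e-18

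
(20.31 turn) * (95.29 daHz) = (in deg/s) 6.967e+06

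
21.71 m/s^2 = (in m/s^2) 21.71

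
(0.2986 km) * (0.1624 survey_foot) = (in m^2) 14.78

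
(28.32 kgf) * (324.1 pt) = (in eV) 1.982e+20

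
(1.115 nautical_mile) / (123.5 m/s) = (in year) 5.302e-07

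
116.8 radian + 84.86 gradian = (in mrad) 1.181e+05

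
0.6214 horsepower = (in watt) 463.4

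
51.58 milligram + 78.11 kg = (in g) 7.811e+04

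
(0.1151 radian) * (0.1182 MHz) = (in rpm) 1.299e+05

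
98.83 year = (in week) 5153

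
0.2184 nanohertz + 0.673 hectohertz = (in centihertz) 6730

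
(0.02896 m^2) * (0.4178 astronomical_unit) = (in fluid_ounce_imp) 6.371e+13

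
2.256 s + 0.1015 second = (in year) 7.476e-08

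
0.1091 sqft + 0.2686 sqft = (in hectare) 3.509e-06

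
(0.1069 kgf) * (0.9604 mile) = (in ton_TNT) 3.873e-07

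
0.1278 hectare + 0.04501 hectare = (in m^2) 1728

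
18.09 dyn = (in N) 0.0001809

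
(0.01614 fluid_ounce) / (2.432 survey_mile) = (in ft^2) 1.313e-09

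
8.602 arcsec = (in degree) 0.002389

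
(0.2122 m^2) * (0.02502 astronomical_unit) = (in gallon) 2.098e+11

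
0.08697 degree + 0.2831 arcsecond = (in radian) 0.001519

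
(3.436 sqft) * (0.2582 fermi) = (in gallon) 2.177e-14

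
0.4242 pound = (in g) 192.4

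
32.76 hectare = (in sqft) 3.526e+06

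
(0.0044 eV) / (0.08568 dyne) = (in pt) 2.332e-12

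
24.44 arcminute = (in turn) 0.001131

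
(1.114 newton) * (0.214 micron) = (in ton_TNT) 5.698e-17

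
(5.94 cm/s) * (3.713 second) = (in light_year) 2.331e-17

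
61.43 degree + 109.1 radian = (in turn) 17.53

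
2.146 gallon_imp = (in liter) 9.756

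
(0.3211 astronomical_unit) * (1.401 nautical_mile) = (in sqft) 1.342e+15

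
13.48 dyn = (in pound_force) 3.03e-05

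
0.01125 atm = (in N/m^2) 1140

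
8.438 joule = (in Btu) 0.007998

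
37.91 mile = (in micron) 6.101e+10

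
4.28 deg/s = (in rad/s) 0.0747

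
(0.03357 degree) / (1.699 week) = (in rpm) 5.445e-09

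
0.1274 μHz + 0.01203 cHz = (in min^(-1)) 0.007226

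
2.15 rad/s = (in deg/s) 123.2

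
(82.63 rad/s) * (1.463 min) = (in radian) 7253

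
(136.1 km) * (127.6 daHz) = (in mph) 3.885e+08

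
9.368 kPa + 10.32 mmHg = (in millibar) 107.4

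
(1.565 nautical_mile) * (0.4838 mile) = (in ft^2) 2.429e+07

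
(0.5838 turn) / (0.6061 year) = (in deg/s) 1.1e-05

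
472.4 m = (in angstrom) 4.724e+12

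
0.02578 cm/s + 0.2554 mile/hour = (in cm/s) 11.44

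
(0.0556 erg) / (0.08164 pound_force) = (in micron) 0.01531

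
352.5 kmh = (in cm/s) 9792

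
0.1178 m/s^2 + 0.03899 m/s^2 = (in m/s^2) 0.1568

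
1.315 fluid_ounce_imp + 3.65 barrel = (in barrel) 3.65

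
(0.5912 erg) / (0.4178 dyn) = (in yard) 0.01547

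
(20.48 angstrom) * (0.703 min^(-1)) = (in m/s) 2.4e-11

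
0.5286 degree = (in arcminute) 31.72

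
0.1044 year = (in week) 5.444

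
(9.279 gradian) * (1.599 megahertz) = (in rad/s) 2.331e+05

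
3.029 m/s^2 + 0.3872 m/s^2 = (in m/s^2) 3.416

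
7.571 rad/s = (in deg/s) 433.8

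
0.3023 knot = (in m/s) 0.1555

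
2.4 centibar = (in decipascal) 2.4e+04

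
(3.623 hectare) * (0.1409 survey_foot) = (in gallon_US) 4.11e+05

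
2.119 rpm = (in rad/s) 0.2219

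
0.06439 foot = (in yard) 0.02146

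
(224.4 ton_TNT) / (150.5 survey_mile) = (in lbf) 8.714e+05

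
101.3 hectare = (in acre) 250.3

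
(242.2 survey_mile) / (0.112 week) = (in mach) 0.0169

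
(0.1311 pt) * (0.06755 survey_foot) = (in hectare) 9.522e-11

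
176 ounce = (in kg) 4.99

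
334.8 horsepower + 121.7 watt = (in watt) 2.498e+05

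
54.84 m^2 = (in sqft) 590.3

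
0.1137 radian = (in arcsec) 2.345e+04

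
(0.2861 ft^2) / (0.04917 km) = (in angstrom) 5.406e+06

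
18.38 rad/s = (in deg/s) 1053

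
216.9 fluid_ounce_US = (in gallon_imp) 1.411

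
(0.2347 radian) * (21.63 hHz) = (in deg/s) 2.909e+04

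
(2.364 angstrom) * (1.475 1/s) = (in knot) 6.778e-10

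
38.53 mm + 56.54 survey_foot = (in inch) 680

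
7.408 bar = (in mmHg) 5556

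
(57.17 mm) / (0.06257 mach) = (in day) 3.106e-08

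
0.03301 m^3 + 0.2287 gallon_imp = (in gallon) 8.995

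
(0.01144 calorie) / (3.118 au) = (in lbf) 2.307e-14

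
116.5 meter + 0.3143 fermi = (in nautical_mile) 0.0629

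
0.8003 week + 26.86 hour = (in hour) 161.3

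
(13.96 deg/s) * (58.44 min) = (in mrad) 8.543e+05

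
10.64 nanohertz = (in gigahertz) 1.064e-17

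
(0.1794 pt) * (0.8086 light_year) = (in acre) 1.196e+08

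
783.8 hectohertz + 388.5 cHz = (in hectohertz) 783.8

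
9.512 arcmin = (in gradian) 0.1761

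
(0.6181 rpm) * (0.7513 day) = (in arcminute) 1.444e+07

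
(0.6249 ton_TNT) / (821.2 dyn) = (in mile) 1.978e+08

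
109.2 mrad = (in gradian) 6.952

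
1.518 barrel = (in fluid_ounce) 8161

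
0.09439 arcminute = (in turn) 4.37e-06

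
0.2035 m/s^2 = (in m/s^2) 0.2035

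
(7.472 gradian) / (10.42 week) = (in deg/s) 1.067e-06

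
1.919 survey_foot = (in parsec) 1.896e-17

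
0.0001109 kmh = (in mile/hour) 6.891e-05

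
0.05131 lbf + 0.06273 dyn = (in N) 0.2282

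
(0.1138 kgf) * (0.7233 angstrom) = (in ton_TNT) 1.929e-20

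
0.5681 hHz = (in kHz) 0.05681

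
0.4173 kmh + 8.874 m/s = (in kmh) 32.36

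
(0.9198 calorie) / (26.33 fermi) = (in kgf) 1.49e+13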